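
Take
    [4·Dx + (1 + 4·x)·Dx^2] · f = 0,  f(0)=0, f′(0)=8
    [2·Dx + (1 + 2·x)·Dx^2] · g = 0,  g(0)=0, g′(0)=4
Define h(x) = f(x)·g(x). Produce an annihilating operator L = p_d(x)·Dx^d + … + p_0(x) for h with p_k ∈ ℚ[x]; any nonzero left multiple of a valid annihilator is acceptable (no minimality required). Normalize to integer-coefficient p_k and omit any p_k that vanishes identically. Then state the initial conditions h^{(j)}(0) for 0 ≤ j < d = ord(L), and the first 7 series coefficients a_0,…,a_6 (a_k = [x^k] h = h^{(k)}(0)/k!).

L = (160 + 768·x + 1024·x^2)·Dx + (264 + 2144·x + 5760·x^2 + 5120·x^3)·Dx^2 + (64 + 720·x + 2976·x^2 + 5376·x^3 + 3584·x^4)·Dx^3 + (3 + 44·x + 252·x^2 + 704·x^3 + 960·x^4 + 512·x^5)·Dx^4  (order 4).
h: a_k = 0, 0, 32, -96, 832/3, -832, 117376/45, …
ICs: h(0) = 0, h′(0) = 0, h′′(0) = 64, h′′′(0) = -576.

f: a_k = 0, 8, -16, 128/3, -128, 2048/5, -4096/3, …
g: a_k = 0, 4, -4, 16/3, -8, 64/5, -64/3, …
Product ⇒ symmetric product L₀, ord ≤ 4.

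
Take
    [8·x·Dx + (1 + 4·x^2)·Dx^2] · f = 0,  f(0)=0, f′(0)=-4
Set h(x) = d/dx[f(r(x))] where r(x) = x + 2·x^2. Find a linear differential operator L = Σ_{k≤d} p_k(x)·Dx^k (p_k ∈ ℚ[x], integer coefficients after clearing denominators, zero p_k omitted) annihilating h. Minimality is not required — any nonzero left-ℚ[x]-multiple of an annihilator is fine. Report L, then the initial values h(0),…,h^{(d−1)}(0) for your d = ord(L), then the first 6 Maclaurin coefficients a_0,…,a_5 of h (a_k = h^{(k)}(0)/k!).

f: a_k = 0, -4, 0, 16/3, 0, -64/5, …
f∘r: x↦r, Dx↦Dx/r' in L_f ⇒ L₀.
Derive L from L₀ (diff closure).
L = (-4 + 8·x + 64·x^2 + 192·x^3 + 192·x^4) + (1 + 4·x + 4·x^2 + 32·x^3 + 80·x^4 + 64·x^5)·Dx  (order 1).
h: a_k = -4, -16, 16, 128, 256, -512, …
ICs: h(0) = -4.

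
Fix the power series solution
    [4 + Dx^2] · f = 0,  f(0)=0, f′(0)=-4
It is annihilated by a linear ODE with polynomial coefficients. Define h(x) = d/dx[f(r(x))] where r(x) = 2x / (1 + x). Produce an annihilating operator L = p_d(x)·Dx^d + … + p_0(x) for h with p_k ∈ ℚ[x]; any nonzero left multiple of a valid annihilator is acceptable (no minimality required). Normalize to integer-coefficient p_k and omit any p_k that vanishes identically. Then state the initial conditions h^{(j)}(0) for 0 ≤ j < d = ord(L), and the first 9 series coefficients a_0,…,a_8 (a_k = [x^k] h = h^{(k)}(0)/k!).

f: a_k = 0, -4, 0, 8/3, 0, -8/15, 0, 16/315, 0, …
Change of var in L_f (x↦r) gives L₀.
h₀' ⇒ L via d/dx closure of L₀.
L = (22 + 12·x + 6·x^2) + (6 + 18·x + 18·x^2 + 6·x^3)·Dx + (1 + 4·x + 6·x^2 + 4·x^3 + x^4)·Dx^2  (order 2).
h: a_k = -8, 16, 40, -224, 1544/3, -720, 19688/45, 40256/45, -240824/63, …
ICs: h(0) = -8, h′(0) = 16.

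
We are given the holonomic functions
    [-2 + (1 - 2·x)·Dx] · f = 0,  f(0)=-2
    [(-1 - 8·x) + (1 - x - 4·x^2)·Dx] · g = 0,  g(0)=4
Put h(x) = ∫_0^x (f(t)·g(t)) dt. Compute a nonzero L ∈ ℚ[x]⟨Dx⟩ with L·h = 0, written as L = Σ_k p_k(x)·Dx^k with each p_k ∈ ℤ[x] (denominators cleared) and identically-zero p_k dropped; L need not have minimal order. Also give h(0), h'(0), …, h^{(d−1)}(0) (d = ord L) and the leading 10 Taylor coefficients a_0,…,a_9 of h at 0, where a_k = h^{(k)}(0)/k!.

f: a_k = -2, -4, -8, -16, -32, -64, -128, -256, -512, -1024, …
g: a_k = 4, 4, 20, 36, 116, 260, 724, 1764, 4660, 11716, …
f·g: L₀ = L_f ⊗_s L_g, ord ≤ 1·1.
h=∫h₀ ⇒ L = L₀·Dx.
L = (-3 - 4·x + 24·x^2)·Dx + (1 - 3·x - 2·x^2 + 8·x^3)·Dx^2  (order 2).
h: a_k = 0, -8, -12, -88/3, -62, -728/5, -988/3, -5400/7, -1791, -37976/9, …
ICs: h(0) = 0, h′(0) = -8.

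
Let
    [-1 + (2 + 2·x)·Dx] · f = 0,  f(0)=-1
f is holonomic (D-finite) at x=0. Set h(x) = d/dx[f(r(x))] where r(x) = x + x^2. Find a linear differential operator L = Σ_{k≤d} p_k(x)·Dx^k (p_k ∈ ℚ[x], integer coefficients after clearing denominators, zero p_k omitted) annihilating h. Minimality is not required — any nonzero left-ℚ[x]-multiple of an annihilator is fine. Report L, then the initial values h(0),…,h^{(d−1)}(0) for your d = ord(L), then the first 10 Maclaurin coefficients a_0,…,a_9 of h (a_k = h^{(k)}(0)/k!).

f: a_k = -1, -1/2, 1/8, -1/16, 5/128, -7/256, 21/1024, -33/2048, 429/32768, -715/65536, …
Substitute x→r, Dx→(1/r')Dx; clear ⇒ L₀.
Differentiate: ansatz ord ≤ ord L₀ ⇒ L.
L = 3 + (-2 - 6·x - 6·x^2 - 4·x^3)·Dx  (order 1).
h: a_k = -1/2, -3/4, 9/16, -3/32, -75/256, 171/512, -147/2048, -867/4096, 17037/65536, -7905/131072, …
ICs: h(0) = -1/2.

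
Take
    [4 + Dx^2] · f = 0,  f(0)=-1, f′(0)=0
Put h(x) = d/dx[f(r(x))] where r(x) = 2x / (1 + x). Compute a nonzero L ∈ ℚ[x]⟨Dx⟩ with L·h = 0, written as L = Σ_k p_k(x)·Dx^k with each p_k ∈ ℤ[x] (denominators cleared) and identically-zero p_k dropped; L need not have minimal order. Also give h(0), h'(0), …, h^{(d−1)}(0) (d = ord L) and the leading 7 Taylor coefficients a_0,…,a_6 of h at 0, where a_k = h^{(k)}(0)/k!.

f: a_k = -1, 0, 2, 0, -2/3, 0, 4/45, …
f∘r: x↦r, Dx↦Dx/r' in L_f ⇒ L₀.
Derive L from L₀ (diff closure).
L = (22 + 12·x + 6·x^2) + (6 + 18·x + 18·x^2 + 6·x^3)·Dx + (1 + 4·x + 6·x^2 + 4·x^3 + x^4)·Dx^2  (order 2).
h: a_k = 0, 16, -48, 160/3, 160/3, -5488/15, 4592/5, …
ICs: h(0) = 0, h′(0) = 16.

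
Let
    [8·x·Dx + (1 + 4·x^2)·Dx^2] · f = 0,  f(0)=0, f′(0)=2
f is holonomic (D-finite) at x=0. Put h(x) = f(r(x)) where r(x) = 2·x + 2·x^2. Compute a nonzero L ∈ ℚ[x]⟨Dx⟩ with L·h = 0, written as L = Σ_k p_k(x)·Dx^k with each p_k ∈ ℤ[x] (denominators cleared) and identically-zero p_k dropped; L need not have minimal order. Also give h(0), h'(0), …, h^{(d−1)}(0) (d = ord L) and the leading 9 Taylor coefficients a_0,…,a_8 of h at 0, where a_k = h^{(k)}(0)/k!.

f: a_k = 0, 2, 0, -8/3, 0, 32/5, 0, -128/7, 0, …
h₀=f(r): pull back L_f along r ⇒ L₀.
L = (-2 + 32·x + 128·x^2 + 192·x^3 + 96·x^4)·Dx + (1 + 2·x + 16·x^2 + 64·x^3 + 80·x^4 + 32·x^5)·Dx^2  (order 2).
h: a_k = 0, 4, 4, -64/3, -64, 704/5, 3008/3, -2048/7, -14336, …
ICs: h(0) = 0, h′(0) = 4.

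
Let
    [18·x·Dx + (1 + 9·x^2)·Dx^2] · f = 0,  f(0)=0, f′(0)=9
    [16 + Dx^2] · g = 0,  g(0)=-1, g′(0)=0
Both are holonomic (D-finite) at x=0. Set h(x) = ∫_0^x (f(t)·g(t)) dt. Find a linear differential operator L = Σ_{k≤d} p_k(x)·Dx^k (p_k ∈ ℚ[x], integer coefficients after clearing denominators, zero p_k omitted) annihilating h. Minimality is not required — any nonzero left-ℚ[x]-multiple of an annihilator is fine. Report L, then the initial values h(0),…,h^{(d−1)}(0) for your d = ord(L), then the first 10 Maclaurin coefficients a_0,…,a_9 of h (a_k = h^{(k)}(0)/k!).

L = (20800 + 494784·x^2 + 2923776·x^4 + 11943936·x^6 + 26873856·x^8)·Dx + (19584·x + 342144·x^3 + 2239488·x^5 + 6718464·x^7)·Dx^2 + (1700 + 42732·x^2 + 318816·x^4 + 1492992·x^6 + 3359232·x^8)·Dx^3 + (1224·x + 21384·x^3 + 139968·x^5 + 419904·x^7)·Dx^4 + (25 + 738·x^2 + 8505·x^4 + 46656·x^6 + 104976·x^8)·Dx^5  (order 5).
h: a_k = 0, 0, -9/2, 0, 99/4, 0, -763/10, 0, 85501/280, 0, …
ICs: h(0) = 0, h′(0) = 0, h′′(0) = -9, h′′′(0) = 0, h′′′′(0) = 594.

f: a_k = 0, 9, 0, -27, 0, 729/5, 0, -6561/7, 0, 6561, …
g: a_k = -1, 0, 8, 0, -32/3, 0, 256/45, 0, -512/315, 0, …
f·g: L₀ = L_f ⊗_s L_g, ord ≤ 2·2.
h=∫h₀ ⇒ L = L₀·Dx.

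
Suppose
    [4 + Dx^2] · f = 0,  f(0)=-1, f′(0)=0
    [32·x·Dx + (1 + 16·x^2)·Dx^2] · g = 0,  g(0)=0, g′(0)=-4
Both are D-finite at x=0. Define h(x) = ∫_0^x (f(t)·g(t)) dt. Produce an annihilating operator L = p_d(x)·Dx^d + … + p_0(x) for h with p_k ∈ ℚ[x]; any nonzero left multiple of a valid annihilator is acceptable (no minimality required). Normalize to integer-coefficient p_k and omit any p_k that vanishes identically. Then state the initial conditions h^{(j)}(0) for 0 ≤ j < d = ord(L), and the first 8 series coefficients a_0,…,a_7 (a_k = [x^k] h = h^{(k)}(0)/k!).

L = (1360 + 60416·x^2 + 106496·x^4 + 262144·x^6 + 1048576·x^8)·Dx + (2304·x + 45056·x^3 + 196608·x^5 + 1048576·x^7)·Dx^2 + (360 + 15872·x^2 + 36864·x^4 + 131072·x^6 + 524288·x^8)·Dx^3 + (576·x + 11264·x^3 + 49152·x^5 + 262144·x^7)·Dx^4 + (5 + 192·x^2 + 2560·x^4 + 16384·x^6 + 65536·x^8)·Dx^5  (order 5).
h: a_k = 0, 0, 2, 0, -22/3, 0, 1876/45, 0, …
ICs: h(0) = 0, h′(0) = 0, h′′(0) = 4, h′′′(0) = 0, h′′′′(0) = -176.

f: a_k = -1, 0, 2, 0, -2/3, 0, 4/45, 0, …
g: a_k = 0, -4, 0, 64/3, 0, -1024/5, 0, 16384/7, …
f·g: L₀ = L_f ⊗_s L_g, ord ≤ 2·2.
∫: right-multiply L₀ by Dx.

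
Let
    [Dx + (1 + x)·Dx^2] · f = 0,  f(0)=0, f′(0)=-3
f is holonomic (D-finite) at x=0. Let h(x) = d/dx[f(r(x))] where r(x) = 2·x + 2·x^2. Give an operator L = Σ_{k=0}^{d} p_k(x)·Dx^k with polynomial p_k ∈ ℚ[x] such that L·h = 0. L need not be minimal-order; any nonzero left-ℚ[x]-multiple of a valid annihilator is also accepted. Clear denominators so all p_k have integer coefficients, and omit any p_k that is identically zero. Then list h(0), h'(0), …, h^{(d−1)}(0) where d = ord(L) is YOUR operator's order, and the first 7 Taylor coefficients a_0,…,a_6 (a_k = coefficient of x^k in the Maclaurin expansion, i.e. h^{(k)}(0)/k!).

f: a_k = 0, -3, 3/2, -1, 3/4, -3/5, 1/2, …
Change of var in L_f (x↦r) gives L₀.
Derive L from L₀ (diff closure).
L = (4·x + 4·x^2) + (1 + 4·x + 6·x^2 + 4·x^3)·Dx  (order 1).
h: a_k = -6, 0, 12, -24, 24, 0, -48, …
ICs: h(0) = -6.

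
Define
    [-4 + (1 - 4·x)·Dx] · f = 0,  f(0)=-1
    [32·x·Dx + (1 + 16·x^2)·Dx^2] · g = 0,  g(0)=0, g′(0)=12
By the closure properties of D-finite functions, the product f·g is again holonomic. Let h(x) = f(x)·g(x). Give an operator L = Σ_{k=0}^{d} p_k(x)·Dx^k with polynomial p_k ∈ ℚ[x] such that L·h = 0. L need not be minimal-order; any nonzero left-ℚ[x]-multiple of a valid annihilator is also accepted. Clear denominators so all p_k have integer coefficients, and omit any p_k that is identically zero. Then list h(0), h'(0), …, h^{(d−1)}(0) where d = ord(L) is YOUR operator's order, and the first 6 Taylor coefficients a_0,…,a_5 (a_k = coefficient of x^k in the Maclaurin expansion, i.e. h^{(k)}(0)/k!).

L = 128·x + (8 - 32·x + 256·x^2)·Dx + (-1 + 4·x - 16·x^2 + 64·x^3)·Dx^2  (order 2).
h: a_k = 0, -12, -48, -128, -512, -13312/5, …
ICs: h(0) = 0, h′(0) = -12.

f: a_k = -1, -4, -16, -64, -256, -1024, …
g: a_k = 0, 12, 0, -64, 0, 3072/5, …
h₀=f·g: eliminate ⇒ L₀, order ≤ 1·2.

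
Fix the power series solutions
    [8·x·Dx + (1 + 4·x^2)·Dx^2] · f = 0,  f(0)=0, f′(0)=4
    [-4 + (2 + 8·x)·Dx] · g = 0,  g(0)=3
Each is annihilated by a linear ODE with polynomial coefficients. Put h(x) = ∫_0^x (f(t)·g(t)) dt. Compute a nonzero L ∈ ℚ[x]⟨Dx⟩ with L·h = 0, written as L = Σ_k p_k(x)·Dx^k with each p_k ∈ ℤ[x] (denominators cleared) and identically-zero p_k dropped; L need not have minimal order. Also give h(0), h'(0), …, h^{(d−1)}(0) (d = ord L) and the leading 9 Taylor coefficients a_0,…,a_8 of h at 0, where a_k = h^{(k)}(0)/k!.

f: a_k = 0, 4, 0, -16/3, 0, 64/5, 0, -256/7, 0, …
g: a_k = 3, 6, -6, 12, -30, 84, -252, 792, -2574, …
Sym-product of L_f,L_g gives L₀ (≤ ord 2).
Integrate: L := L₀·Dx.
L = (12 - 16·x - 16·x^2)·Dx + (-4 - 8·x + 48·x^2 + 64·x^3)·Dx^2 + (1 + 8·x + 20·x^2 + 32·x^3 + 64·x^4)·Dx^3  (order 3).
h: a_k = 0, 0, 6, 8, -10, 16/5, -124/15, 1744/35, -4526/35, …
ICs: h(0) = 0, h′(0) = 0, h′′(0) = 12.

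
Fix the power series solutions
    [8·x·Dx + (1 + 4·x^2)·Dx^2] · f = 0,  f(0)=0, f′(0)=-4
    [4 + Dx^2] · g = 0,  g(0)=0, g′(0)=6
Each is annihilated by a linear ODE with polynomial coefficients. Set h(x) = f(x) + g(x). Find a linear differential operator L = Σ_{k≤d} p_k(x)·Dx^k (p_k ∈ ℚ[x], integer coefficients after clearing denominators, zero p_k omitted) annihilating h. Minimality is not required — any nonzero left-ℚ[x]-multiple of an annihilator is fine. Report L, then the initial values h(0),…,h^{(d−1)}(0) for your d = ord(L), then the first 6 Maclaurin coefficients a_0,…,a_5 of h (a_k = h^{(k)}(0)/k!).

L = (-352·x + 1792·x^3 + 512·x^5)·Dx + (-4 + 112·x^2 + 576·x^4 + 256·x^6)·Dx^2 + (-88·x + 448·x^3 + 128·x^5)·Dx^3 + (-1 + 28·x^2 + 144·x^4 + 64·x^6)·Dx^4  (order 4).
h: a_k = 0, 2, 0, 4/3, 0, -12, …
ICs: h(0) = 0, h′(0) = 2, h′′(0) = 0, h′′′(0) = 8.

f: a_k = 0, -4, 0, 16/3, 0, -64/5, …
g: a_k = 0, 6, 0, -4, 0, 4/5, …
L₀ := lclm(L_f,L_g); ord L₀ ≤ 2+2.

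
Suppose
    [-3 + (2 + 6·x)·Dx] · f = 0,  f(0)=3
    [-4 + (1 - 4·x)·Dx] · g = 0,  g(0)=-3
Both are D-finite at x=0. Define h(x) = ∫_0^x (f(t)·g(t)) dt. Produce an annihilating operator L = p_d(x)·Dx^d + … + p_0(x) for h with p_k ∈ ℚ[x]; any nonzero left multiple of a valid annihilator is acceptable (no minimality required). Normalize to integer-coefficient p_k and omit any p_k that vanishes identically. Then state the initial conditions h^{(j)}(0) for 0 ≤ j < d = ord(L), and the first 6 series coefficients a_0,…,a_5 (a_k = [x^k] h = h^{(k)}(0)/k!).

f: a_k = 3, 9/2, -27/8, 81/16, -1215/128, 5103/256, …
g: a_k = -3, -12, -48, -192, -768, -3072, …
f·g: L₀ = L_f ⊗_s L_g, ord ≤ 1·1.
h=∫₀ˣh₀: take L = L₀·Dx.
L = (11 + 12·x)·Dx + (-2 + 2·x + 24·x^2)·Dx^2  (order 2).
h: a_k = 0, -9, -99/4, -501/8, -12267/64, -388899/640, …
ICs: h(0) = 0, h′(0) = -9.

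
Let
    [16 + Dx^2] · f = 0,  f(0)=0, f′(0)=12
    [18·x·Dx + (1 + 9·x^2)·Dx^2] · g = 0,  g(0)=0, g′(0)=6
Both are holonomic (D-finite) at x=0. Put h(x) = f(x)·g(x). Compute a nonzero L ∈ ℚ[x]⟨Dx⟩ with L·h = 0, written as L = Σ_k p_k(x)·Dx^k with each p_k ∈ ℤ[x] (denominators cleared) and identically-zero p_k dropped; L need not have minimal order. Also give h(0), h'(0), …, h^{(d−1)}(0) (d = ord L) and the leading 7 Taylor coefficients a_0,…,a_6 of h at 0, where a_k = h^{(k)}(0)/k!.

f: a_k = 0, 12, 0, -32, 0, 128/5, 0, …
g: a_k = 0, 6, 0, -18, 0, 486/5, 0, …
f·g: L₀ = L_f ⊗_s L_g, ord ≤ 2·2.
L = (20800 + 494784·x^2 + 2923776·x^4 + 11943936·x^6 + 26873856·x^8) + (19584·x + 342144·x^3 + 2239488·x^5 + 6718464·x^7)·Dx + (1700 + 42732·x^2 + 318816·x^4 + 1492992·x^6 + 3359232·x^8)·Dx^2 + (1224·x + 21384·x^3 + 139968·x^5 + 419904·x^7)·Dx^3 + (25 + 738·x^2 + 8505·x^4 + 46656·x^6 + 104976·x^8)·Dx^4  (order 4).
h: a_k = 0, 0, 72, 0, -408, 0, 1896, …
ICs: h(0) = 0, h′(0) = 0, h′′(0) = 144, h′′′(0) = 0.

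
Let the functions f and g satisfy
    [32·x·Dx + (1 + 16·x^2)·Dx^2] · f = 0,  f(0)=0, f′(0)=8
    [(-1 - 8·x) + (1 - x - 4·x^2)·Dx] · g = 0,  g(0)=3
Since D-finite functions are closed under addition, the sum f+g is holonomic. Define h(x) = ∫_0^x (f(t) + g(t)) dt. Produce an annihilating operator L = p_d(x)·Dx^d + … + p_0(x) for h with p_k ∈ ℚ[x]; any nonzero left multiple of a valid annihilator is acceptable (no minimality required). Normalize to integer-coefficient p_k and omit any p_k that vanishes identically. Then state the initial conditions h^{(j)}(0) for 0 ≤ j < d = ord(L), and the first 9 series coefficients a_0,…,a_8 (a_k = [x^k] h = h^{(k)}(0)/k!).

f: a_k = 0, 8, 0, -128/3, 0, 2048/5, 0, -32768/7, 0, …
g: a_k = 3, 3, 15, 27, 87, 195, 543, 1323, 3495, …
f+g: L₀ = lclm(L_f,L_g), ord ≤ 2+1.
∫: right-multiply L₀ by Dx.
L = (160 - 640·x - 14848·x^2 - 36864·x^3 - 178176·x^4 - 98304·x^6)·Dx^2 + (-43 - 336·x - 16·x^2 - 3072·x^3 - 35072·x^4 - 124928·x^5 - 12288·x^6 - 98304·x^7)·Dx^3 + (5 + 23·x + 272·x^2 + 16·x^3 + 2368·x^4 - 5888·x^5 - 12288·x^6 - 4096·x^7 - 16384·x^8)·Dx^4  (order 4).
h: a_k = 0, 3, 11/2, 5, -47/12, 87/5, 3023/30, 543/7, -23507/56, …
ICs: h(0) = 0, h′(0) = 3, h′′(0) = 11, h′′′(0) = 30.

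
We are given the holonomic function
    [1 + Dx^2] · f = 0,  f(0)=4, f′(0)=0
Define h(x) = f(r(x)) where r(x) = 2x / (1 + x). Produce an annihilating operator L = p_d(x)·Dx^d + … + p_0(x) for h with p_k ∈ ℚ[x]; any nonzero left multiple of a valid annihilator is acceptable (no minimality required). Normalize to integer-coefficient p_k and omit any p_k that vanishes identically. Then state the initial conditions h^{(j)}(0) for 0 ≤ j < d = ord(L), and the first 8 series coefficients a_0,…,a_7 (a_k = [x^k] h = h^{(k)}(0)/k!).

L = 4 + (2 + 6·x + 6·x^2 + 2·x^3)·Dx + (1 + 4·x + 6·x^2 + 4·x^3 + x^4)·Dx^2  (order 2).
h: a_k = 4, 0, -8, 16, -64/3, 64/3, -616/45, -16/5, …
ICs: h(0) = 4, h′(0) = 0.

f: a_k = 4, 0, -2, 0, 1/6, 0, -1/180, 0, …
Substitute x→r, Dx→(1/r')Dx; clear ⇒ L₀.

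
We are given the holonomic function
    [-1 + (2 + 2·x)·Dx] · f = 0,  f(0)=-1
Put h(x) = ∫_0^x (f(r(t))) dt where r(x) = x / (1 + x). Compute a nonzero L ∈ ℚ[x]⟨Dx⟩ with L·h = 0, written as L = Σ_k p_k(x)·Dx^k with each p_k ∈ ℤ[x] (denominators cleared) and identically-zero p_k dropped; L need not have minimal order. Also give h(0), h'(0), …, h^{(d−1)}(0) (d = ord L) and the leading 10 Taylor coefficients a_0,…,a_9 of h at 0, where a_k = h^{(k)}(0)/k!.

f: a_k = -1, -1/2, 1/8, -1/16, 5/128, -7/256, 21/1024, -33/2048, 429/32768, -715/65536, …
h₀=f(r): pull back L_f along r ⇒ L₀.
∫: right-multiply L₀ by Dx.
L = -Dx + (2 + 6·x + 4·x^2)·Dx^2  (order 2).
h: a_k = 0, -1, -1/4, 5/24, -13/64, 141/640, -133/512, 2353/7168, -7205/16384, 182461/294912, …
ICs: h(0) = 0, h′(0) = -1.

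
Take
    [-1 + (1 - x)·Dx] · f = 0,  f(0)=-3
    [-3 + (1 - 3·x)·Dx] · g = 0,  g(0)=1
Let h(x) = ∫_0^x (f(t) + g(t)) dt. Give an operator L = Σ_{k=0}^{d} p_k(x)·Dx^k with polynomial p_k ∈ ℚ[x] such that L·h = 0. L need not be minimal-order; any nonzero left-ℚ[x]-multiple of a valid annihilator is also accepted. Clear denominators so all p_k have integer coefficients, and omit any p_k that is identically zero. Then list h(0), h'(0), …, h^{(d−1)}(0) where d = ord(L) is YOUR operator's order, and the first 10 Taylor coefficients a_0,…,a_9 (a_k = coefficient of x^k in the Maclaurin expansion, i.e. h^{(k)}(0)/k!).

L = -6·Dx + (8 - 12·x)·Dx^2 + (-1 + 4·x - 3·x^2)·Dx^3  (order 3).
h: a_k = 0, -2, 0, 2, 6, 78/5, 40, 726/7, 273, 2186/3, …
ICs: h(0) = 0, h′(0) = -2, h′′(0) = 0.

f: a_k = -3, -3, -3, -3, -3, -3, -3, -3, -3, -3, …
g: a_k = 1, 3, 9, 27, 81, 243, 729, 2187, 6561, 19683, …
h₀=f+g: left-lcm gives L₀, ord ≤ 2.
Integrate: L := L₀·Dx.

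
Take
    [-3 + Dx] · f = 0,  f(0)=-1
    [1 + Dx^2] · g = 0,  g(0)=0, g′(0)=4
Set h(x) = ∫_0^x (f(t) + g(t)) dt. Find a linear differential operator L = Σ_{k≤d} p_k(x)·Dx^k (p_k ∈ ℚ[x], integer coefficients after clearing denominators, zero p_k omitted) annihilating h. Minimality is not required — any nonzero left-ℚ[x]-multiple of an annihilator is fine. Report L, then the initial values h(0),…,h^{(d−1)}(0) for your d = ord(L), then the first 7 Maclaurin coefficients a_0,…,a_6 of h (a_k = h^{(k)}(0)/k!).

L = -3·Dx + Dx^2 - 3·Dx^3 + Dx^4  (order 4).
h: a_k = 0, -1, 1/2, -3/2, -31/24, -27/40, -239/720, …
ICs: h(0) = 0, h′(0) = -1, h′′(0) = 1, h′′′(0) = -9.

f: a_k = -1, -3, -9/2, -9/2, -27/8, -81/40, -81/80, …
g: a_k = 0, 4, 0, -2/3, 0, 1/30, 0, …
L₀ := lclm(L_f,L_g); ord L₀ ≤ 1+2.
h=∫₀ˣh₀: take L = L₀·Dx.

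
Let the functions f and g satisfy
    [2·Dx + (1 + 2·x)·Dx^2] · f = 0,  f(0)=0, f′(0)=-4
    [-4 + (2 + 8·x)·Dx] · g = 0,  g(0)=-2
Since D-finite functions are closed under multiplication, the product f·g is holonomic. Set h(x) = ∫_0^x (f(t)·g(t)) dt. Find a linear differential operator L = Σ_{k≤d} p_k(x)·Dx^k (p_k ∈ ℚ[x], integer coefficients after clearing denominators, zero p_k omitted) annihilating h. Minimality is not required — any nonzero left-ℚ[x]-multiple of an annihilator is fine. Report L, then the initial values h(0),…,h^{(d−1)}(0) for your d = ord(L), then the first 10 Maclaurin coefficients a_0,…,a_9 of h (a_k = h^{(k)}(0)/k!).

f: a_k = 0, -4, 4, -16/3, 8, -64/5, 64/3, -256/7, 64, -1024/9, …
g: a_k = -2, -4, 4, -8, 20, -56, 168, -528, 1716, -5720, …
Sym-product of L_f,L_g gives L₀ (≤ ord 2).
Integrate: L := L₀·Dx.
L = (8 + 8·x)·Dx + (-2 - 8·x)·Dx^2 + (1 + 10·x + 32·x^2 + 32·x^3)·Dx^3  (order 3).
h: a_k = 0, 0, 4, 8/3, -16/3, 32/3, -1048/45, 1936/35, -4944/35, 120704/315, …
ICs: h(0) = 0, h′(0) = 0, h′′(0) = 8.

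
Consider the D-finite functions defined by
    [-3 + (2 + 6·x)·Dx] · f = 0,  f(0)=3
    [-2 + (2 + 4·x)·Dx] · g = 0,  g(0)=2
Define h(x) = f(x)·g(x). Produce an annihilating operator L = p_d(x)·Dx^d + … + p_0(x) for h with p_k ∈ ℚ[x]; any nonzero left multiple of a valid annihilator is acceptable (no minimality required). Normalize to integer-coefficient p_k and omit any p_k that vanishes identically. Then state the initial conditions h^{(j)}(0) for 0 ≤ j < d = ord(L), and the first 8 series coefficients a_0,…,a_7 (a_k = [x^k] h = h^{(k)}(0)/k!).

f: a_k = 3, 9/2, -27/8, 81/16, -1215/128, 5103/256, -45927/1024, 216513/2048, …
g: a_k = 2, 2, -1, 1, -5/4, 7/4, -21/8, 33/8, …
h₀=f·g: eliminate ⇒ L₀, order ≤ 1·1.
L = (-5 - 12·x) + (2 + 10·x + 12·x^2)·Dx  (order 1).
h: a_k = 6, 15, -3/4, 15/8, -303/64, 1545/128, -15903/512, 82575/1024, …
ICs: h(0) = 6.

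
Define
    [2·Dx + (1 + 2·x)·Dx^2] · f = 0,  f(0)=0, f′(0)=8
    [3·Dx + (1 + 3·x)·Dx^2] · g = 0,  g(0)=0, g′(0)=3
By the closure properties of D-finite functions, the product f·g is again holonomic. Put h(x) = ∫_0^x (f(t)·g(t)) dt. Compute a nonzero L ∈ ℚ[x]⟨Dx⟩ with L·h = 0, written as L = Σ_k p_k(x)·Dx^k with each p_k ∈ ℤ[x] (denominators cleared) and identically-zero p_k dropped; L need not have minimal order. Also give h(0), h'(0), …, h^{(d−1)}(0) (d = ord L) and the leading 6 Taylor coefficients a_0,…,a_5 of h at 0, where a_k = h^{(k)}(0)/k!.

L = (156 + 720·x + 864·x^2)·Dx^2 + (310 + 2244·x + 5400·x^2 + 4320·x^3)·Dx^3 + (88 + 860·x + 3132·x^2 + 5040·x^3 + 3024·x^4)·Dx^4 + (5 + 62·x + 305·x^2 + 744·x^3 + 900·x^4 + 432·x^5)·Dx^5  (order 5).
h: a_k = 0, 0, 0, 8, -15, 28, …
ICs: h(0) = 0, h′(0) = 0, h′′(0) = 0, h′′′(0) = 48, h′′′′(0) = -360.

f: a_k = 0, 8, -8, 32/3, -16, 128/5, …
g: a_k = 0, 3, -9/2, 9, -81/4, 243/5, …
L₀ := L_f ⊗_s L_g (sym. prod.), ord ≤ 4.
h=∫h₀ ⇒ L = L₀·Dx.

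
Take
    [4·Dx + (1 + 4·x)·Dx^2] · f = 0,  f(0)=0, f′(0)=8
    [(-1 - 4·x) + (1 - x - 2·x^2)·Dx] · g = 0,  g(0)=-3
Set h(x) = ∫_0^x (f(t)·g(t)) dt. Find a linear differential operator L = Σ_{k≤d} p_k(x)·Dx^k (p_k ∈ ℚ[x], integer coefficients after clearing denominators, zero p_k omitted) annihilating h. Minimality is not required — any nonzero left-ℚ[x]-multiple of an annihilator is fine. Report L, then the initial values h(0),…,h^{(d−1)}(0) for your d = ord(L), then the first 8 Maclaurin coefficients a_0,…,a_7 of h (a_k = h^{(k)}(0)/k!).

f: a_k = 0, 8, -16, 128/3, -128, 2048/5, -4096/3, 32768/7, …
g: a_k = -3, -3, -9, -15, -33, -63, -129, -255, …
Product ⇒ symmetric product L₀, ord ≤ 2.
h=∫₀ˣh₀: take L = L₀·Dx.
L = (8 + 32·x)·Dx + (-2 + 20·x + 40·x^2)·Dx^2 + (-1 - 3·x + 6·x^2 + 8·x^3)·Dx^3  (order 3).
h: a_k = 0, 0, -12, 8, -38, 56, -1044/5, 17016/35, …
ICs: h(0) = 0, h′(0) = 0, h′′(0) = -24.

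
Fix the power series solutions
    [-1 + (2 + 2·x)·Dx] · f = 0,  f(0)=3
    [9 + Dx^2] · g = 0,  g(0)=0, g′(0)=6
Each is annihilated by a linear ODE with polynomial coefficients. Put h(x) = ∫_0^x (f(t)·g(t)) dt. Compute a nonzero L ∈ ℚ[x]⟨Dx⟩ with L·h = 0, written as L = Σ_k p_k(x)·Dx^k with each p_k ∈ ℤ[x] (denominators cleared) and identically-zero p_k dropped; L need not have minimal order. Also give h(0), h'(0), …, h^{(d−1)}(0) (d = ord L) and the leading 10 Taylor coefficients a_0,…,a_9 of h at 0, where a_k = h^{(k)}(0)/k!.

L = (39 + 72·x + 36·x^2)·Dx + (-4 - 4·x)·Dx^2 + (4 + 8·x + 4·x^2)·Dx^3  (order 3).
h: a_k = 0, 0, 9, 3, -117/16, -99/40, 1581/640, 3123/4480, -61587/143360, -789/7168, …
ICs: h(0) = 0, h′(0) = 0, h′′(0) = 18.

f: a_k = 3, 3/2, -3/8, 3/16, -15/128, 21/256, -63/1024, 99/2048, -1287/32768, 2145/65536, …
g: a_k = 0, 6, 0, -9, 0, 81/20, 0, -243/280, 0, 243/2240, …
Sym-product of L_f,L_g gives L₀ (≤ ord 2).
∫: right-multiply L₀ by Dx.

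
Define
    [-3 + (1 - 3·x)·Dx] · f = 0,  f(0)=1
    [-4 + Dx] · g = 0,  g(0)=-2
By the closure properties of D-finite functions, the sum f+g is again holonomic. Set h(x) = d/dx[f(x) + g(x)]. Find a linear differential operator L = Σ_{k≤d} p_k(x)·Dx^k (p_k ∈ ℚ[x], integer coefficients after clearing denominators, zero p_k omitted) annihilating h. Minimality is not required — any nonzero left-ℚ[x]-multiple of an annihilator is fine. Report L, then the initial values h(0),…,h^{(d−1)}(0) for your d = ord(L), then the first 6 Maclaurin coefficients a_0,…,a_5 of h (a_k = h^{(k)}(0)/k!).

L = (60 + 144·x) + (-19 - 48·x + 72·x^2)·Dx + (1 + 3·x - 18·x^2)·Dx^2  (order 2).
h: a_k = -5, -14, 17, 716/3, 3389/3, 64586/15, …
ICs: h(0) = -5, h′(0) = -14.

f: a_k = 1, 3, 9, 27, 81, 243, …
g: a_k = -2, -8, -16, -64/3, -64/3, -256/15, …
h₀=f+g: left-lcm gives L₀, ord ≤ 2.
h=h₀': d/dx-closure on L₀ ⇒ L.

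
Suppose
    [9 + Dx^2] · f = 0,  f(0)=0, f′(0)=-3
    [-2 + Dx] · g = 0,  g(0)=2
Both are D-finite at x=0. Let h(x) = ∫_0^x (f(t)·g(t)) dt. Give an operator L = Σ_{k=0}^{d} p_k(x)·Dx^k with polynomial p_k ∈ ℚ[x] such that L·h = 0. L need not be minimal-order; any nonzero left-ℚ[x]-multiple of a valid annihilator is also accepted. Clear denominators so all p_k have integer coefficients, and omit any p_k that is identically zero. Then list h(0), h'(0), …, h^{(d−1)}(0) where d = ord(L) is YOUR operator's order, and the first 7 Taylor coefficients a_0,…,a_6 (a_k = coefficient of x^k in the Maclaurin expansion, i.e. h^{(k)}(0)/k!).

L = 13·Dx - 4·Dx^2 + Dx^3  (order 3).
h: a_k = 0, 0, -3, -4, -3/4, 2, 199/120, …
ICs: h(0) = 0, h′(0) = 0, h′′(0) = -6.

f: a_k = 0, -3, 0, 9/2, 0, -81/40, 0, …
g: a_k = 2, 4, 4, 8/3, 4/3, 8/15, 8/45, …
Sym-product of L_f,L_g gives L₀ (≤ ord 2).
∫: right-multiply L₀ by Dx.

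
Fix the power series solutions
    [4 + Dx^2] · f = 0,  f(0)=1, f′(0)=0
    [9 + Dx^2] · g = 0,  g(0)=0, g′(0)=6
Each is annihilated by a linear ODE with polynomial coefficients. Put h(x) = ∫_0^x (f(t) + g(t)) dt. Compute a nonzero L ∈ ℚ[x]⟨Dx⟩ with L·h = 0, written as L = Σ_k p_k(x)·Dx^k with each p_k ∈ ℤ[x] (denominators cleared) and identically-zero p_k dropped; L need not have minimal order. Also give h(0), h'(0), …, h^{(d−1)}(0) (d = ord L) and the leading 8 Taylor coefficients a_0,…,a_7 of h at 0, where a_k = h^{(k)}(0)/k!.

L = 36·Dx + 13·Dx^3 + Dx^5  (order 5).
h: a_k = 0, 1, 3, -2/3, -9/4, 2/15, 27/40, -4/315, …
ICs: h(0) = 0, h′(0) = 1, h′′(0) = 6, h′′′(0) = -4, h′′′′(0) = -54.

f: a_k = 1, 0, -2, 0, 2/3, 0, -4/45, 0, …
g: a_k = 0, 6, 0, -9, 0, 81/20, 0, -243/280, …
f+g: L₀ = lclm(L_f,L_g), ord ≤ 2+2.
h=∫₀ˣh₀: take L = L₀·Dx.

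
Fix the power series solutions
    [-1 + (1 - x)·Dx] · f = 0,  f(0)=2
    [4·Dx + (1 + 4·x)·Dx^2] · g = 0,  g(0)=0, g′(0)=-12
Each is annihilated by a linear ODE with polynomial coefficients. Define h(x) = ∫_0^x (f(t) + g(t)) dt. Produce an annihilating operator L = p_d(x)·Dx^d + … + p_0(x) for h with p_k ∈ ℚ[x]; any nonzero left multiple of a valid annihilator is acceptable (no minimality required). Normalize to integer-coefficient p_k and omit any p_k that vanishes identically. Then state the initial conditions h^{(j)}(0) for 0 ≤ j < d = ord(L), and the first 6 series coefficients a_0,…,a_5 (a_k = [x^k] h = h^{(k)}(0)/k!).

L = (44 + 16·x)·Dx^2 + (-13 + 56·x + 32·x^2)·Dx^3 + (-3 - 11·x + 6·x^2 + 8·x^3)·Dx^4  (order 4).
h: a_k = 0, 2, -5, 26/3, -31/2, 194/5, …
ICs: h(0) = 0, h′(0) = 2, h′′(0) = -10, h′′′(0) = 52.

f: a_k = 2, 2, 2, 2, 2, 2, …
g: a_k = 0, -12, 24, -64, 192, -3072/5, …
Weyl lclm of L_f,L_g ⇒ L₀ (ord ≤ 3).
h=∫h₀ ⇒ L = L₀·Dx.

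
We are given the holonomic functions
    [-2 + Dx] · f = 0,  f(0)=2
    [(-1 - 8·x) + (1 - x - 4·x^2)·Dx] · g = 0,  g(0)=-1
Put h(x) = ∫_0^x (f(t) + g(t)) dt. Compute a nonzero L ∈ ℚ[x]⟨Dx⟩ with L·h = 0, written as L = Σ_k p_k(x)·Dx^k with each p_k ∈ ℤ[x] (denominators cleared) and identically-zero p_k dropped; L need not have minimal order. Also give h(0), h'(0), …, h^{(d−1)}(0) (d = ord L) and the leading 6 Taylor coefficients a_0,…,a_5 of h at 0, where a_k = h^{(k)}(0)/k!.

L = (16 + 20·x + 240·x^2 + 128·x^3)·Dx + (-6 - 32·x - 124·x^2 + 32·x^3 + 64·x^4)·Dx^2 + (-1 + 11·x + 2·x^2 - 48·x^3 - 32·x^4)·Dx^3  (order 3).
h: a_k = 0, 1, 3/2, -1/3, -19/12, -83/15, …
ICs: h(0) = 0, h′(0) = 1, h′′(0) = 3.

f: a_k = 2, 4, 4, 8/3, 4/3, 8/15, …
g: a_k = -1, -1, -5, -9, -29, -65, …
h₀=f+g: left-lcm gives L₀, ord ≤ 2.
∫: right-multiply L₀ by Dx.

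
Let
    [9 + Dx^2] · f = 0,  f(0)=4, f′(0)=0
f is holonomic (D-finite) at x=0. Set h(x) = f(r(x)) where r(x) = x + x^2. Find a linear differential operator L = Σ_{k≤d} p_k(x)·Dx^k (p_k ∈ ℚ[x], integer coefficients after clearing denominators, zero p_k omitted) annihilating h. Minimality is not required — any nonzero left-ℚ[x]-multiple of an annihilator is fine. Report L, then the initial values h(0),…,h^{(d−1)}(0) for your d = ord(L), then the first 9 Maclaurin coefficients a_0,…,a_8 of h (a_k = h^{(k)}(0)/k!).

f: a_k = 4, 0, -18, 0, 27/2, 0, -81/20, 0, 729/1120, …
h₀=f(r): pull back L_f along r ⇒ L₀.
L = (9 + 54·x + 108·x^2 + 72·x^3) - 2·Dx + (1 + 2·x)·Dx^2  (order 2).
h: a_k = 4, 0, -18, -36, -9/2, 54, 1539/20, 297/10, -52191/1120, …
ICs: h(0) = 4, h′(0) = 0.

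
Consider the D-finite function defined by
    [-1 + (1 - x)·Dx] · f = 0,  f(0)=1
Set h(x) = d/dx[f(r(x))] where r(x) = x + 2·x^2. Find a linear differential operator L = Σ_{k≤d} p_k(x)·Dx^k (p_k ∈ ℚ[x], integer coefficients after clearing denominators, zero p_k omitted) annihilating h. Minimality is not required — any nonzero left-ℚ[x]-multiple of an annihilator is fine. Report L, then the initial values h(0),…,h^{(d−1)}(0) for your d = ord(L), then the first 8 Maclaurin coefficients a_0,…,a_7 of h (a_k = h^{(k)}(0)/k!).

f: a_k = 1, 1, 1, 1, 1, 1, 1, 1, …
f∘r: x↦r, Dx↦Dx/r' in L_f ⇒ L₀.
h=h₀': d/dx-closure on L₀ ⇒ L.
L = (6 + 12·x + 24·x^2) + (-1 - 3·x + 6·x^2 + 8·x^3)·Dx  (order 1).
h: a_k = 1, 6, 15, 44, 105, 258, 595, 1368, …
ICs: h(0) = 1.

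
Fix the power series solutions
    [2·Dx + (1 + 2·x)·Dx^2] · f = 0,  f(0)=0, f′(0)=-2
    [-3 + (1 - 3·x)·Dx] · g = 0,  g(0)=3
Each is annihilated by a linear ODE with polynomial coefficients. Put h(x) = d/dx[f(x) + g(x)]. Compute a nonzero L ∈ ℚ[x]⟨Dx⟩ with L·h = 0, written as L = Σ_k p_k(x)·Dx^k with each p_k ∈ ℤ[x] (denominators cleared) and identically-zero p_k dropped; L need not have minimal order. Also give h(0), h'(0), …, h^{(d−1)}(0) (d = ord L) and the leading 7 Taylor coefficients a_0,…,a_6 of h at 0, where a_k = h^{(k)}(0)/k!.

f: a_k = 0, -2, 2, -8/3, 4, -32/5, 32/3, …
g: a_k = 3, 9, 27, 81, 243, 729, 2187, …
Weyl lclm of L_f,L_g ⇒ L₀ (ord ≤ 3).
Differentiate: ansatz ord ≤ ord L₀ ⇒ L.
L = (-78 - 36·x) + (-23 - 132·x - 72·x^2)·Dx + (4 - x - 27·x^2 - 18·x^3)·Dx^2  (order 2).
h: a_k = 7, 58, 235, 988, 3613, 13186, 45799, …
ICs: h(0) = 7, h′(0) = 58.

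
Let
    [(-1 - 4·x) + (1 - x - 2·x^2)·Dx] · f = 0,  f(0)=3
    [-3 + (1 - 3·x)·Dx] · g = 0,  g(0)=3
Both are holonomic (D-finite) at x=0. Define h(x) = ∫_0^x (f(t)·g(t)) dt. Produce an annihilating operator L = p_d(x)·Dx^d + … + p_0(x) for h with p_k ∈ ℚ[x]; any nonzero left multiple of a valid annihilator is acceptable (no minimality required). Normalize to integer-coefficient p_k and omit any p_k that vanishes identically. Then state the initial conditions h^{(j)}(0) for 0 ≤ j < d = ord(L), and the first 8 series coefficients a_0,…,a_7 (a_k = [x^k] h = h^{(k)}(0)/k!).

L = (-4 + 2·x + 18·x^2)·Dx + (1 - 4·x + x^2 + 6·x^3)·Dx^2  (order 2).
h: a_k = 0, 9, 18, 45, 225/2, 1449/5, 756, 13995/7, …
ICs: h(0) = 0, h′(0) = 9.

f: a_k = 3, 3, 9, 15, 33, 63, 129, 255, …
g: a_k = 3, 9, 27, 81, 243, 729, 2187, 6561, …
Sym-product of L_f,L_g gives L₀ (≤ ord 1).
Integrate: L := L₀·Dx.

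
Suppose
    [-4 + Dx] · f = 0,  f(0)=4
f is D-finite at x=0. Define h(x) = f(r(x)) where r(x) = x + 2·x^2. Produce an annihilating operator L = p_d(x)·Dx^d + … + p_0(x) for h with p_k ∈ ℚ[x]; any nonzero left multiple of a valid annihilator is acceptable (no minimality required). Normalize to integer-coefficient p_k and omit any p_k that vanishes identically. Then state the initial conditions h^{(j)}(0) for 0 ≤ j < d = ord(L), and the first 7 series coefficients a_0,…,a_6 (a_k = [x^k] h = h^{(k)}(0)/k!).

f: a_k = 4, 16, 32, 128/3, 128/3, 512/15, 1024/45, …
Substitute x→r, Dx→(1/r')Dx; clear ⇒ L₀.
L = (-4 - 16·x) + Dx  (order 1).
h: a_k = 4, 16, 64, 512/3, 1280/3, 13312/15, 77824/45, …
ICs: h(0) = 4.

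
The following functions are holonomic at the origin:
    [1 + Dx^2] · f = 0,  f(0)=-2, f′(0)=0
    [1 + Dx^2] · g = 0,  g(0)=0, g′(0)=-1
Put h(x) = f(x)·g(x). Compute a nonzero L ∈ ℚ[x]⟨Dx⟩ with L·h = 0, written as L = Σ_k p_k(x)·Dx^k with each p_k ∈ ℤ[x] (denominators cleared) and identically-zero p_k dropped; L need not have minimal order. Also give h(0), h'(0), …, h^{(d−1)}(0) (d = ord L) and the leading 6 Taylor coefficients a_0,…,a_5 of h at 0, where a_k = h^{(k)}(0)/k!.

f: a_k = -2, 0, 1, 0, -1/12, 0, …
g: a_k = 0, -1, 0, 1/6, 0, -1/120, …
L₀ := L_f ⊗_s L_g (sym. prod.), ord ≤ 4.
L = 4·Dx + Dx^3  (order 3).
h: a_k = 0, 2, 0, -4/3, 0, 4/15, …
ICs: h(0) = 0, h′(0) = 2, h′′(0) = 0.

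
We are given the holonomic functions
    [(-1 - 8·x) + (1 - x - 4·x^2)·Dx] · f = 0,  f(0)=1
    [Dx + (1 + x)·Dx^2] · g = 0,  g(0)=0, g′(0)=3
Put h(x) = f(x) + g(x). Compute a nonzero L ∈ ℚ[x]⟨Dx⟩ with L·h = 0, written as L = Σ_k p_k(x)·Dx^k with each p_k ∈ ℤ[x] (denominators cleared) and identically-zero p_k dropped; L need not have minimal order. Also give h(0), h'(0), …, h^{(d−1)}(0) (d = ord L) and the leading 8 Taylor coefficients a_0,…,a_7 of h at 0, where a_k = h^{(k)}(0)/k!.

L = (74 + 562·x + 1120·x^2 + 1728·x^3 + 768·x^4)·Dx + (52 + 576·x + 1636·x^2 + 3264·x^3 + 3488·x^4 + 1280·x^5)·Dx^2 + (-11 - 41·x - 53·x^2 + 185·x^3 + 704·x^4 + 752·x^5 + 256·x^6)·Dx^3  (order 3).
h: a_k = 1, 4, 7/2, 10, 113/4, 328/5, 361/2, 3090/7, …
ICs: h(0) = 1, h′(0) = 4, h′′(0) = 7.

f: a_k = 1, 1, 5, 9, 29, 65, 181, 441, …
g: a_k = 0, 3, -3/2, 1, -3/4, 3/5, -1/2, 3/7, …
h₀=f+g: left-lcm gives L₀, ord ≤ 3.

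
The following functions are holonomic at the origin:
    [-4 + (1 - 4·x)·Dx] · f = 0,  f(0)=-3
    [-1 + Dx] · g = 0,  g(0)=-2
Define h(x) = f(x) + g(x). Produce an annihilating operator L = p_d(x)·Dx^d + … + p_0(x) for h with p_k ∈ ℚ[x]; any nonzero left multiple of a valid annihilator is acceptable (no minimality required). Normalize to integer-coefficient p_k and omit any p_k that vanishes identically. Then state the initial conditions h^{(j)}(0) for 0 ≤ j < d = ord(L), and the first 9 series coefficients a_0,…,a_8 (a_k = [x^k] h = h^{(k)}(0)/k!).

L = (-28 - 16·x) + (31 + 8·x - 16·x^2)·Dx + (-3 + 8·x + 16·x^2)·Dx^2  (order 2).
h: a_k = -5, -14, -49, -577/3, -9217/12, -184321/60, -4423681/360, -123863041/2520, -3963617281/20160, …
ICs: h(0) = -5, h′(0) = -14.

f: a_k = -3, -12, -48, -192, -768, -3072, -12288, -49152, -196608, …
g: a_k = -2, -2, -1, -1/3, -1/12, -1/60, -1/360, -1/2520, -1/20160, …
f+g: L₀ = lclm(L_f,L_g), ord ≤ 1+1.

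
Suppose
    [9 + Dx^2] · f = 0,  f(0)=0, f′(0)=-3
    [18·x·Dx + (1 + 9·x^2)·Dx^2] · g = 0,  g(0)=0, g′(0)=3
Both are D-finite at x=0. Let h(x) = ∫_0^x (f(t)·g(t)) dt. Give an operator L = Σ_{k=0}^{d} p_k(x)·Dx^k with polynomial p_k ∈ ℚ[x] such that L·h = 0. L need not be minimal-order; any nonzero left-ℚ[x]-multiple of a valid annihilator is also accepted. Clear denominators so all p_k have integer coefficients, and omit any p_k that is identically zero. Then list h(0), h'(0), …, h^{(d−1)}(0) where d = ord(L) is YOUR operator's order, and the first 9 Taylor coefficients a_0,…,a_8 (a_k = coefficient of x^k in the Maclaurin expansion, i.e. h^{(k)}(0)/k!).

L = (810 + 18954·x^2 + 72171·x^4 + 236196·x^6 + 531441·x^8)·Dx + (972·x + 14580·x^3 + 78732·x^5 + 236196·x^7)·Dx^2 + (108 + 2592·x^2 + 13122·x^4 + 52488·x^6 + 118098·x^8)·Dx^3 + (108·x + 1620·x^3 + 8748·x^5 + 26244·x^7)·Dx^4 + (2 + 54·x^2 + 567·x^4 + 2916·x^6 + 6561·x^8)·Dx^5  (order 5).
h: a_k = 0, 0, 0, -3, 0, 81/10, 0, -1539/56, 0, …
ICs: h(0) = 0, h′(0) = 0, h′′(0) = 0, h′′′(0) = -18, h′′′′(0) = 0.

f: a_k = 0, -3, 0, 9/2, 0, -81/40, 0, 243/560, 0, …
g: a_k = 0, 3, 0, -9, 0, 243/5, 0, -2187/7, 0, …
f·g: L₀ = L_f ⊗_s L_g, ord ≤ 2·2.
Integrate: L := L₀·Dx.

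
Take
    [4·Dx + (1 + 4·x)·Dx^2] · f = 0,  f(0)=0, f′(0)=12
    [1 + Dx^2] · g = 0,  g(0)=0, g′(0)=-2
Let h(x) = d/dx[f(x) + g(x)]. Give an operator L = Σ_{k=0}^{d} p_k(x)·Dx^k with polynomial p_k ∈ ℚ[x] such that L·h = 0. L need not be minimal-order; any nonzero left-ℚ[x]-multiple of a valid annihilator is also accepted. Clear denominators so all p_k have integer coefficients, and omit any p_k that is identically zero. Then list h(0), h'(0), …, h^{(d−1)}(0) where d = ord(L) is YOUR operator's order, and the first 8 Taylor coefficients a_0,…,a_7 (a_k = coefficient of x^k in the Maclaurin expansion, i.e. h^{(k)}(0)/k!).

f: a_k = 0, 12, -24, 64, -192, 3072/5, -2048, 49152/7, …
g: a_k = 0, -2, 0, 1/3, 0, -1/60, 0, 1/2520, …
f+g: L₀ = lclm(L_f,L_g), ord ≤ 2+2.
Differentiate: ansatz ord ≤ ord L₀ ⇒ L.
L = (388 + 32·x + 64·x^2) + (33 + 140·x + 48·x^2 + 64·x^3)·Dx + (388 + 32·x + 64·x^2)·Dx^2 + (33 + 140·x + 48·x^2 + 64·x^3)·Dx^3  (order 3).
h: a_k = 10, -48, 193, -768, 36863/12, -12288, 17694721/360, -196608, …
ICs: h(0) = 10, h′(0) = -48, h′′(0) = 386.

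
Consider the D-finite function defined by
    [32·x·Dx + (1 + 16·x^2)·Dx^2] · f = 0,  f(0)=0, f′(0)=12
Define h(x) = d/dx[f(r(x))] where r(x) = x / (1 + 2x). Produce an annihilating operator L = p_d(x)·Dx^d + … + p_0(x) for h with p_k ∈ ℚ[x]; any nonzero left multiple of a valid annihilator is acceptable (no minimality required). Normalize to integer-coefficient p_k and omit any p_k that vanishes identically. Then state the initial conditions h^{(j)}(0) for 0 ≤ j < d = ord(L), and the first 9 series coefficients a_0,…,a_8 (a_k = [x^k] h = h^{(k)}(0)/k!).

L = (4 + 40·x) + (1 + 4·x + 20·x^2)·Dx  (order 1).
h: a_k = 12, -48, -48, 1152, -3648, -8448, 106752, -258048, -1102848, …
ICs: h(0) = 12.

f: a_k = 0, 12, 0, -64, 0, 3072/5, 0, -49152/7, 0, …
Change of var in L_f (x↦r) gives L₀.
h₀' ⇒ L via d/dx closure of L₀.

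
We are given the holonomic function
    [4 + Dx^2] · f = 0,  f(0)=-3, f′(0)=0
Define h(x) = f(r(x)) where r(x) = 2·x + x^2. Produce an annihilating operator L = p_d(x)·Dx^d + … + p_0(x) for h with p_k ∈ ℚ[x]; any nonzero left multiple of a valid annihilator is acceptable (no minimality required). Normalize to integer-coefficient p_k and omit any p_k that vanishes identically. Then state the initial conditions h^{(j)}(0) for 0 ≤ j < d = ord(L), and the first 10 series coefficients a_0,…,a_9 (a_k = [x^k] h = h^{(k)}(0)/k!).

L = (16 + 48·x + 48·x^2 + 16·x^3) - Dx + (1 + x)·Dx^2  (order 2).
h: a_k = -3, 0, 24, 24, -26, -64, -464/15, 176/5, 5998/105, 2432/105, …
ICs: h(0) = -3, h′(0) = 0.

f: a_k = -3, 0, 6, 0, -2, 0, 4/15, 0, -2/105, 0, …
Change of var in L_f (x↦r) gives L₀.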